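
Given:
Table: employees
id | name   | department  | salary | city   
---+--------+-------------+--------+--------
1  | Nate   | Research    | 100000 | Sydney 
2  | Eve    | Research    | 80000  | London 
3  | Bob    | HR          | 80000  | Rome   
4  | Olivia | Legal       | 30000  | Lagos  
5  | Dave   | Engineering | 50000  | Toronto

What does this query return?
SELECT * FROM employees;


SELECT * returns all 5 rows with all columns

5 rows:
1, Nate, Research, 100000, Sydney
2, Eve, Research, 80000, London
3, Bob, HR, 80000, Rome
4, Olivia, Legal, 30000, Lagos
5, Dave, Engineering, 50000, Toronto


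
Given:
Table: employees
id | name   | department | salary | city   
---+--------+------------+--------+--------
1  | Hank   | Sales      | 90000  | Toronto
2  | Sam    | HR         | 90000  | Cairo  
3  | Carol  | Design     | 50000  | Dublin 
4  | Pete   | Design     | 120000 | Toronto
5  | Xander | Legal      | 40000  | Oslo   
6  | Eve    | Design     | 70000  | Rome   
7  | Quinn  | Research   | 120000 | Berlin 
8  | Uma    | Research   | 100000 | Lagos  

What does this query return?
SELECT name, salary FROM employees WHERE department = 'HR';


Filtering: department = 'HR'
Matching rows: 1

1 rows:
Sam, 90000


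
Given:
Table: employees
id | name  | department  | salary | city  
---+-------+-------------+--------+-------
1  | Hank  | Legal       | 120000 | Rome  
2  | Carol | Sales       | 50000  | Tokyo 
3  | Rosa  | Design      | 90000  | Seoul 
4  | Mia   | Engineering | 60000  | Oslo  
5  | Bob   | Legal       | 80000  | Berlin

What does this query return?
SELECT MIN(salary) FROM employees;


Salaries: 120000, 50000, 90000, 60000, 80000
MIN = 50000

50000


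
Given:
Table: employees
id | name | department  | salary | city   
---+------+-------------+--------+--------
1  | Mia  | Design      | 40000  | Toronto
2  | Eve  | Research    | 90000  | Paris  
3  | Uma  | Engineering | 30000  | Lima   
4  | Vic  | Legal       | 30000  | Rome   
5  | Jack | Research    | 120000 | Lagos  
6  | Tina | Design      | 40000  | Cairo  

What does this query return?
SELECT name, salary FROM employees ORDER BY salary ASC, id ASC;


Sorting by salary ASC, then id ASC for ties

6 rows:
Uma, 30000
Vic, 30000
Mia, 40000
Tina, 40000
Eve, 90000
Jack, 120000


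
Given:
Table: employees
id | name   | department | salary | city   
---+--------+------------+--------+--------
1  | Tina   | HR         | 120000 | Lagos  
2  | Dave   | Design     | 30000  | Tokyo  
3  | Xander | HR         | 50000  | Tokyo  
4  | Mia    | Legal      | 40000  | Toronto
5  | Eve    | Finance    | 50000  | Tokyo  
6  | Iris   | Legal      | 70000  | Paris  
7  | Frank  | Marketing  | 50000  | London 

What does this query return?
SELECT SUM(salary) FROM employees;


SUM(salary) = 120000 + 30000 + 50000 + 40000 + 50000 + 70000 + 50000 = 410000

410000


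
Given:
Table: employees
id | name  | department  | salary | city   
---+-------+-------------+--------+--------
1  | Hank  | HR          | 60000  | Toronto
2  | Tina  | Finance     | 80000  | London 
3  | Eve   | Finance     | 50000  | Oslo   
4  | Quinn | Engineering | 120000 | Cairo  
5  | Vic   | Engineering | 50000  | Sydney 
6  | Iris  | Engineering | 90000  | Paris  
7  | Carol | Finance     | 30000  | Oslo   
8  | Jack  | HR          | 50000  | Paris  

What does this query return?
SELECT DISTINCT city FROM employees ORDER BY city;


All 'city' values (row order): Toronto, London, Oslo, Cairo, Sydney, Paris, Oslo, Paris
Removing duplicates leaves 6 unique value(s).

6 values:
Cairo
London
Oslo
Paris
Sydney
Toronto


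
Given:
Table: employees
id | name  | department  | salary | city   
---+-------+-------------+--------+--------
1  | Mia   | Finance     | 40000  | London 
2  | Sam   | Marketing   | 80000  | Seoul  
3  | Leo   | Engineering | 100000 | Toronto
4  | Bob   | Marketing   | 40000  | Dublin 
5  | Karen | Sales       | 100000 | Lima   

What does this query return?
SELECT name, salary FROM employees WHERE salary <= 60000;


Filtering: salary <= 60000
Matching: 2 rows

2 rows:
Mia, 40000
Bob, 40000


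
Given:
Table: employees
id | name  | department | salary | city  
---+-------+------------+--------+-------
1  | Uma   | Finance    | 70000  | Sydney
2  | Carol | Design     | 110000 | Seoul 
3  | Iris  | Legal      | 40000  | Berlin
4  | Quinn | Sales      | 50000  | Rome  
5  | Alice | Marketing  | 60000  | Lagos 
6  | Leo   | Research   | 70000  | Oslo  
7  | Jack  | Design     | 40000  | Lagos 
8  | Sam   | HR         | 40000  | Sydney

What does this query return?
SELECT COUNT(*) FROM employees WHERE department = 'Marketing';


Counting rows where department = 'Marketing'
  Alice -> MATCH


1


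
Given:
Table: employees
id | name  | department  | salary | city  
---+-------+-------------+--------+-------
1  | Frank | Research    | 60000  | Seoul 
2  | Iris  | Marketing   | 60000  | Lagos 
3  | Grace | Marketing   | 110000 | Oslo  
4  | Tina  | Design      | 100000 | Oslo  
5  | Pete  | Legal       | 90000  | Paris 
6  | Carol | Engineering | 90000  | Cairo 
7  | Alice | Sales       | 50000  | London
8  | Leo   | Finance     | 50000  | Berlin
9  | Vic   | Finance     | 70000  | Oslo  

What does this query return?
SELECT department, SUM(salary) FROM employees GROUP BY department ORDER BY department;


Summing salary within each department:
  Design: 100000 = 100000
  Engineering: 90000 = 90000
  Finance: 50000 + 70000 = 120000
  Legal: 90000 = 90000
  Marketing: 60000 + 110000 = 170000
  Research: 60000 = 60000
  Sales: 50000 = 50000


7 groups:
Design, 100000
Engineering, 90000
Finance, 120000
Legal, 90000
Marketing, 170000
Research, 60000
Sales, 50000


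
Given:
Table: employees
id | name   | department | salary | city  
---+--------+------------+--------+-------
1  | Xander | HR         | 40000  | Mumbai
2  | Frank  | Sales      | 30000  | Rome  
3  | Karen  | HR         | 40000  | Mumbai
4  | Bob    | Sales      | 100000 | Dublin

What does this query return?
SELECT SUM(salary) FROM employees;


SUM(salary) = 40000 + 30000 + 40000 + 100000 = 210000

210000


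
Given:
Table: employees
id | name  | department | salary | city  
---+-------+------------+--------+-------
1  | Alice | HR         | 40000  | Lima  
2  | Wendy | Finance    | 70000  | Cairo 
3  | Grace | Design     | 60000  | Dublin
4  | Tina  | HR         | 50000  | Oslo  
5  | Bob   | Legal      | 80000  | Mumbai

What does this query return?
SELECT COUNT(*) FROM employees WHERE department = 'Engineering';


Counting rows where department = 'Engineering'


0


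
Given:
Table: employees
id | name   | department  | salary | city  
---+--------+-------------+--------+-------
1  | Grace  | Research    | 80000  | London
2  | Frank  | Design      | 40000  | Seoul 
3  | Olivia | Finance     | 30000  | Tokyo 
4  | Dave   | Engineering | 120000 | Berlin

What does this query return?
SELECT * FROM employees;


SELECT * returns all 4 rows with all columns

4 rows:
1, Grace, Research, 80000, London
2, Frank, Design, 40000, Seoul
3, Olivia, Finance, 30000, Tokyo
4, Dave, Engineering, 120000, Berlin


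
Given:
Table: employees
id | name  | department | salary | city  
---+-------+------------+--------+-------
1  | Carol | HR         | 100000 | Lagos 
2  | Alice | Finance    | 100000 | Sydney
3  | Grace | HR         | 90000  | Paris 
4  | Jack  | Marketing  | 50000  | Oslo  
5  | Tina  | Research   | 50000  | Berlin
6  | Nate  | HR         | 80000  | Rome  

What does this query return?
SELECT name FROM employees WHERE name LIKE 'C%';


LIKE 'C%' matches names starting with 'C'
Matching: 1

1 rows:
Carol


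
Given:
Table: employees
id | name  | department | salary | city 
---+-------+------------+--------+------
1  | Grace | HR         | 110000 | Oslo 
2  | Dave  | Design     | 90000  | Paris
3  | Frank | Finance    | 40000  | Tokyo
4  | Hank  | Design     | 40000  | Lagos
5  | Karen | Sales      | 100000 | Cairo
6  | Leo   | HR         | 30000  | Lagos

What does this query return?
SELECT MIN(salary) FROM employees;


Salaries: 110000, 90000, 40000, 40000, 100000, 30000
MIN = 30000

30000


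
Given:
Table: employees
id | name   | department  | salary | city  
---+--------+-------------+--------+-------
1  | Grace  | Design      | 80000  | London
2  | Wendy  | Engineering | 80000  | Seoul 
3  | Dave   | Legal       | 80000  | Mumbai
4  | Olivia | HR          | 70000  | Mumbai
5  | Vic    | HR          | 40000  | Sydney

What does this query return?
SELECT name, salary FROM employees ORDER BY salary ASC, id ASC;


Sorting by salary ASC, then id ASC for ties

5 rows:
Vic, 40000
Olivia, 70000
Grace, 80000
Wendy, 80000
Dave, 80000


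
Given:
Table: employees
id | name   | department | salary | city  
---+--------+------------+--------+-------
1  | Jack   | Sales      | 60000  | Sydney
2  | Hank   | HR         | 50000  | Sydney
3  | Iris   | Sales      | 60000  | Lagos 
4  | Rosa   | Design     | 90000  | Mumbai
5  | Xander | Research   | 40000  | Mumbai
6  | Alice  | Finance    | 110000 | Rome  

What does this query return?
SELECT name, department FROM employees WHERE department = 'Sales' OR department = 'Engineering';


Filtering: department = 'Sales' OR 'Engineering'
Matching: 2 rows

2 rows:
Jack, Sales
Iris, Sales


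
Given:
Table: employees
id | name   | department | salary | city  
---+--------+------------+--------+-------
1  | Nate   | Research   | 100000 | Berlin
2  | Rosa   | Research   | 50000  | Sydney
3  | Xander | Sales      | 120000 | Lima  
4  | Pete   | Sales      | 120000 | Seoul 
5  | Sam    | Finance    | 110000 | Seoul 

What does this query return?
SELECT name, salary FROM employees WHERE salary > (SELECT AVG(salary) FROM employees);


Subquery: AVG(salary) = 100000.0
Filtering: salary > 100000.0
  Xander (120000) -> MATCH
  Pete (120000) -> MATCH
  Sam (110000) -> MATCH


3 rows:
Xander, 120000
Pete, 120000
Sam, 110000


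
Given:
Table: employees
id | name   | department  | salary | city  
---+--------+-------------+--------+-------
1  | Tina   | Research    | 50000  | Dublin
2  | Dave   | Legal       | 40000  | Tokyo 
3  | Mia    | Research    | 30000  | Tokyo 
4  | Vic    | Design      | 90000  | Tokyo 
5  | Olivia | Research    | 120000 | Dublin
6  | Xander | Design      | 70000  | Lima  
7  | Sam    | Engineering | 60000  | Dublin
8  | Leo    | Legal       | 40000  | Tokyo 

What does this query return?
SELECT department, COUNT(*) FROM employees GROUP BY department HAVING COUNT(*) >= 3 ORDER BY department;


Groups with count >= 3:
  Research: 3 -> PASS
  Design: 2 -> filtered out
  Engineering: 1 -> filtered out
  Legal: 2 -> filtered out


1 groups:
Research, 3


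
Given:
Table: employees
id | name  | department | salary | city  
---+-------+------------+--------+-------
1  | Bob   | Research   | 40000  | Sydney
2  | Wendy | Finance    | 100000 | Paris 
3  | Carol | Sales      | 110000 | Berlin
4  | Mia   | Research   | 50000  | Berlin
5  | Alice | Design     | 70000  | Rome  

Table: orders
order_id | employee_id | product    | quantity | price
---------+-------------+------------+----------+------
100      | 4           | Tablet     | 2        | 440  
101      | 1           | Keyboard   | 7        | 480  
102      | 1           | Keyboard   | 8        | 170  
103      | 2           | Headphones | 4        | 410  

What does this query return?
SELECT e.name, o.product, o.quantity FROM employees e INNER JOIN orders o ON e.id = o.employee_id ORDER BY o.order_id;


Joining employees.id = orders.employee_id:
  employee Mia (id=4) -> order Tablet
  employee Bob (id=1) -> order Keyboard
  employee Bob (id=1) -> order Keyboard
  employee Wendy (id=2) -> order Headphones


4 rows:
Mia, Tablet, 2
Bob, Keyboard, 7
Bob, Keyboard, 8
Wendy, Headphones, 4


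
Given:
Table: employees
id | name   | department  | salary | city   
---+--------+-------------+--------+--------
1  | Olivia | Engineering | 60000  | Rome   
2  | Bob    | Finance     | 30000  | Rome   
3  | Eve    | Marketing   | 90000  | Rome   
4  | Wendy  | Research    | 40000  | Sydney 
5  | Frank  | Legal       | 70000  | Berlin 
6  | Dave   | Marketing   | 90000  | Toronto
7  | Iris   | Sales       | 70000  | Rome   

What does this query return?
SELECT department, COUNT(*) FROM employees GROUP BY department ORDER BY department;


Assigning each row to its department group:
  Olivia -> Engineering
  Bob -> Finance
  Eve -> Marketing
  Wendy -> Research
  Frank -> Legal
  Dave -> Marketing
  Iris -> Sales


6 groups:
Engineering, 1
Finance, 1
Legal, 1
Marketing, 2
Research, 1
Sales, 1


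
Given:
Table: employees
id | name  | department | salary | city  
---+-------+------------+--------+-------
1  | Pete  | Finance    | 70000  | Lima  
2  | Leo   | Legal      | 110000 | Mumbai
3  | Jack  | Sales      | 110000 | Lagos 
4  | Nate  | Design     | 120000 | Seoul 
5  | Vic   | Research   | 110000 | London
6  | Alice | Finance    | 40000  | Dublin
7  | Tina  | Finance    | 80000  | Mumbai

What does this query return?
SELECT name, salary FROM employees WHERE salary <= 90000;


Filtering: salary <= 90000
Matching: 3 rows

3 rows:
Pete, 70000
Alice, 40000
Tina, 80000


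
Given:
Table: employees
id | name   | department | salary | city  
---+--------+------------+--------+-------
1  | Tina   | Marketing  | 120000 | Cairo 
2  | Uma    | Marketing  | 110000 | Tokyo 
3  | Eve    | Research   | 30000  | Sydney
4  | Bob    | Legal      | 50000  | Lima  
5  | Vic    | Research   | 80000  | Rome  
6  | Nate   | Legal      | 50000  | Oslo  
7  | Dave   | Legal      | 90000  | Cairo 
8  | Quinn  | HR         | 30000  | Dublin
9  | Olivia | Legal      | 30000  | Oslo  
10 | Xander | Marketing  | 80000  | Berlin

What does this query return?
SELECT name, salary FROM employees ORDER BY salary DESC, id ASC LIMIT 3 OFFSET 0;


Sort by salary DESC (id ASC tiebreak), then skip 0 and take 3
Rows 1 through 3

3 rows:
Tina, 120000
Uma, 110000
Dave, 90000


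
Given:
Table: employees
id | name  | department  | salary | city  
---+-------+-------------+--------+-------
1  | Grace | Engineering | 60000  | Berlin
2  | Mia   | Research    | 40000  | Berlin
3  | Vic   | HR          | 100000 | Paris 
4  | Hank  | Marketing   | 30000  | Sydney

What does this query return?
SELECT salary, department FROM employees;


Projecting columns: salary, department

4 rows:
60000, Engineering
40000, Research
100000, HR
30000, Marketing


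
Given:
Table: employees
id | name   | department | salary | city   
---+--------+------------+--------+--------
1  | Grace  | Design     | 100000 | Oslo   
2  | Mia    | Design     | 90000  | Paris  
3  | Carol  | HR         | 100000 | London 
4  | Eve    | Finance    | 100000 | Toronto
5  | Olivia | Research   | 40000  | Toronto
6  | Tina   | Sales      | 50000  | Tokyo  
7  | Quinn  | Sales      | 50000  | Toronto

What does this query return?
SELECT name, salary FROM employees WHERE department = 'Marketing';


Filtering: department = 'Marketing'
Matching rows: 0

Empty result set (0 rows)


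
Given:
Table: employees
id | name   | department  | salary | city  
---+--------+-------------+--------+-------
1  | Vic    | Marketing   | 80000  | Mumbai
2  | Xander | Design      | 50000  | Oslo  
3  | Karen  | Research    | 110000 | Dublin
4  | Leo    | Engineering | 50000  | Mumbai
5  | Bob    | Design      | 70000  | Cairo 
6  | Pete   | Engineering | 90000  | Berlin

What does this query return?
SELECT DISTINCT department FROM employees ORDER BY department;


All 'department' values (row order): Marketing, Design, Research, Engineering, Design, Engineering
Removing duplicates leaves 4 unique value(s).

4 values:
Design
Engineering
Marketing
Research


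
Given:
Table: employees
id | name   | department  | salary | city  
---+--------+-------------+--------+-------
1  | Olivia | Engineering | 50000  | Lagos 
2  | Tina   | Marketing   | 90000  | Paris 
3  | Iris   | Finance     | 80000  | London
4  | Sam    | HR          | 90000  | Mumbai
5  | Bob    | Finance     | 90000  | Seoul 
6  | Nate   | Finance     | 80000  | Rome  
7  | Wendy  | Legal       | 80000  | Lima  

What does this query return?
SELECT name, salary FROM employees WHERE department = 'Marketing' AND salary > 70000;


Filtering: department = 'Marketing' AND salary > 70000
Matching: 1 rows

1 rows:
Tina, 90000


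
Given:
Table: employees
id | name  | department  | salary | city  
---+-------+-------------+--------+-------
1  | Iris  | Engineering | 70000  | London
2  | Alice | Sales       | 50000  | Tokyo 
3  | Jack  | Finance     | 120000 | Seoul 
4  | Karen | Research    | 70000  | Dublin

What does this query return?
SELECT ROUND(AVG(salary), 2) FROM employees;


SUM(salary) = 310000
COUNT = 4
ROUND(AVG, 2) = ROUND(310000 / 4, 2) = 77500.0

77500.0


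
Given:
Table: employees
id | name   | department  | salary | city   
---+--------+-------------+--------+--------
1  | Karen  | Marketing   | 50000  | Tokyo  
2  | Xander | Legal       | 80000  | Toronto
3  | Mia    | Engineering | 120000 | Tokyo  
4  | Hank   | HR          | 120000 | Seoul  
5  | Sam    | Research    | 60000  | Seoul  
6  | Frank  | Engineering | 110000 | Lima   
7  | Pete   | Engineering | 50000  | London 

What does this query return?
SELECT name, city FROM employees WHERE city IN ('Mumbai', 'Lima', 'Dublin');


Filtering: city IN ('Mumbai', 'Lima', 'Dublin')
Matching: 1 rows

1 rows:
Frank, Lima


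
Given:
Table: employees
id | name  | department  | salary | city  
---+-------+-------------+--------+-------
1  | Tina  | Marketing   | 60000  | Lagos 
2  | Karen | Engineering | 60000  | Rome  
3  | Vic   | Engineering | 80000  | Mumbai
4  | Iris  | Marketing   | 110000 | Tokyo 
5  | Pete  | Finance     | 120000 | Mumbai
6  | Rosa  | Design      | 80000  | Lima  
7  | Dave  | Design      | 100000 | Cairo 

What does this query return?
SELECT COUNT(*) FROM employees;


COUNT(*) counts all rows

7


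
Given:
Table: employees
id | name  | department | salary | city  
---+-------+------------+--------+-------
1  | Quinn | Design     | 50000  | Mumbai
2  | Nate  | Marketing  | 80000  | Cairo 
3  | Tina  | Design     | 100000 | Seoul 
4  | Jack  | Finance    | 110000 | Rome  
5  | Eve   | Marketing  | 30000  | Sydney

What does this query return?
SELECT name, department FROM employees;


Projecting columns: name, department

5 rows:
Quinn, Design
Nate, Marketing
Tina, Design
Jack, Finance
Eve, Marketing


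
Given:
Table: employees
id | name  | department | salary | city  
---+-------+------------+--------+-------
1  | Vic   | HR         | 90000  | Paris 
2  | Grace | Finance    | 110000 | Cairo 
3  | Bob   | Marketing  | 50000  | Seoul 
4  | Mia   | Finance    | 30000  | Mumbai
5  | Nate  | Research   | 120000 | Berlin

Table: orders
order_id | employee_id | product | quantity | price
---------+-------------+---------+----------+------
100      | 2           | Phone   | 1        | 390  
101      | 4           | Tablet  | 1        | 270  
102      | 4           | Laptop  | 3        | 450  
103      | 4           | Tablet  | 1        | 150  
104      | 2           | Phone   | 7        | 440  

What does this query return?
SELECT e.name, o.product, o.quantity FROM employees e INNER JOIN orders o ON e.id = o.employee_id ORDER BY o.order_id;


Joining employees.id = orders.employee_id:
  employee Grace (id=2) -> order Phone
  employee Mia (id=4) -> order Tablet
  employee Mia (id=4) -> order Laptop
  employee Mia (id=4) -> order Tablet
  employee Grace (id=2) -> order Phone


5 rows:
Grace, Phone, 1
Mia, Tablet, 1
Mia, Laptop, 3
Mia, Tablet, 1
Grace, Phone, 7


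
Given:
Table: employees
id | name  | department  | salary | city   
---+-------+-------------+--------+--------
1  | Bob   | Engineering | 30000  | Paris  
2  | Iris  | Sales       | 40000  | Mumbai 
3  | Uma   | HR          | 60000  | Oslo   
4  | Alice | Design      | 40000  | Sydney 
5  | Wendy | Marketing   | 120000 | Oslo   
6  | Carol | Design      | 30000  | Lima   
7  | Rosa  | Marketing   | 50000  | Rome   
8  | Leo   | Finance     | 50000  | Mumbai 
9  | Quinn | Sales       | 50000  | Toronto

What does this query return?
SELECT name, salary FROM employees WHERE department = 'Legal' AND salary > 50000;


Filtering: department = 'Legal' AND salary > 50000
Matching: 0 rows

Empty result set (0 rows)


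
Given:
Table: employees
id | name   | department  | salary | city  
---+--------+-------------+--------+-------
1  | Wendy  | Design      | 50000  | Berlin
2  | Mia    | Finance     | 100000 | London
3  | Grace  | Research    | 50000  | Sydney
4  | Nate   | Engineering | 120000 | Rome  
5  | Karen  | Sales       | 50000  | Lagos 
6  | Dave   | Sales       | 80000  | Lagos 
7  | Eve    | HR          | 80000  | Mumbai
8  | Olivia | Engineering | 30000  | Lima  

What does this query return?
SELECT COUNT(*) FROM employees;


COUNT(*) counts all rows

8


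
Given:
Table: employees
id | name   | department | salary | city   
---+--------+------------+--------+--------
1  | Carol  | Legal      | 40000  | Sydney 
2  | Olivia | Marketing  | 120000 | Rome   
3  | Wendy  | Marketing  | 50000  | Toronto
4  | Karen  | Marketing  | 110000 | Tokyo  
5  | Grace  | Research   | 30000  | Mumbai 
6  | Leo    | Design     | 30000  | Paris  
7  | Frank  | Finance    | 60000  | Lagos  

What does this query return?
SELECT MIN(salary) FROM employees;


Salaries: 40000, 120000, 50000, 110000, 30000, 30000, 60000
MIN = 30000

30000


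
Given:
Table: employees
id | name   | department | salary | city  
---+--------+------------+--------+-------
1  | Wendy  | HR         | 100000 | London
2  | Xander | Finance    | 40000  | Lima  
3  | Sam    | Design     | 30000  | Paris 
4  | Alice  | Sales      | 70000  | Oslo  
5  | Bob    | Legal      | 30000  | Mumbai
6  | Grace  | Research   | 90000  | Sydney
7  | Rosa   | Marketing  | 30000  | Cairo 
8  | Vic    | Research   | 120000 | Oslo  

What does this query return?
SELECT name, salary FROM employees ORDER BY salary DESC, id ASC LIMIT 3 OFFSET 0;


Sort by salary DESC (id ASC tiebreak), then skip 0 and take 3
Rows 1 through 3

3 rows:
Vic, 120000
Wendy, 100000
Grace, 90000


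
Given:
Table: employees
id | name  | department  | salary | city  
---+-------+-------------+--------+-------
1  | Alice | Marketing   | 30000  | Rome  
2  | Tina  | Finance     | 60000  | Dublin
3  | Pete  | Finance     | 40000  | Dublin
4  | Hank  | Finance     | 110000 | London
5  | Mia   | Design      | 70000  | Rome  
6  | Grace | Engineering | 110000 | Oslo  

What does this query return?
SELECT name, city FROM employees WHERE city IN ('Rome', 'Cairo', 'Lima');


Filtering: city IN ('Rome', 'Cairo', 'Lima')
Matching: 2 rows

2 rows:
Alice, Rome
Mia, Rome


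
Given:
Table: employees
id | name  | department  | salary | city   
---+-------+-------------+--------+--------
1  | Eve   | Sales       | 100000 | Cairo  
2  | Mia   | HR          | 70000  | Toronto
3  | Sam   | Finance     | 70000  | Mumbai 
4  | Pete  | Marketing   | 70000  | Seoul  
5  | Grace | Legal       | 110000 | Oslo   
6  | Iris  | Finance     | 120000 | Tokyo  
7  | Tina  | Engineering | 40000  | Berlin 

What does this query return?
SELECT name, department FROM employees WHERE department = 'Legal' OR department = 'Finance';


Filtering: department = 'Legal' OR 'Finance'
Matching: 3 rows

3 rows:
Sam, Finance
Grace, Legal
Iris, Finance


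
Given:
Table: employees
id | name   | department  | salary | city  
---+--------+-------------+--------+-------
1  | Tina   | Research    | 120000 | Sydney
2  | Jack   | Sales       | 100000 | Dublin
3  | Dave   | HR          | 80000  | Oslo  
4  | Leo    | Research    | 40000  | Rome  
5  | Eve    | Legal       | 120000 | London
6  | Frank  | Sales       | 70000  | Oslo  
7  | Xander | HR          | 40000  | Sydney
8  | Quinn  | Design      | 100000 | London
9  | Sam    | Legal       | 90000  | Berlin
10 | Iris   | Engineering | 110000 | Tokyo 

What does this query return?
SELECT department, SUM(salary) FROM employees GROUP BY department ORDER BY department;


Summing salary within each department:
  Design: 100000 = 100000
  Engineering: 110000 = 110000
  HR: 80000 + 40000 = 120000
  Legal: 120000 + 90000 = 210000
  Research: 120000 + 40000 = 160000
  Sales: 100000 + 70000 = 170000


6 groups:
Design, 100000
Engineering, 110000
HR, 120000
Legal, 210000
Research, 160000
Sales, 170000


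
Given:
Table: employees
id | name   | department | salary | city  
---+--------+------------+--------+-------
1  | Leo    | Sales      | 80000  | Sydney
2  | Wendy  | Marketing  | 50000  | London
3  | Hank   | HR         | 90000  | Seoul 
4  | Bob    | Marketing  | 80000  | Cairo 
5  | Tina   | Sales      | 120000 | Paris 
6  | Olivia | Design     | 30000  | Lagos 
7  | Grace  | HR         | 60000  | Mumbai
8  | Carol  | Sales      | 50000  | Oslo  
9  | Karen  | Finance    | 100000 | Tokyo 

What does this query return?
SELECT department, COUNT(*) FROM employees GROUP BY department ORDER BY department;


Assigning each row to its department group:
  Leo -> Sales
  Wendy -> Marketing
  Hank -> HR
  Bob -> Marketing
  Tina -> Sales
  Olivia -> Design
  Grace -> HR
  Carol -> Sales
  Karen -> Finance


5 groups:
Design, 1
Finance, 1
HR, 2
Marketing, 2
Sales, 3


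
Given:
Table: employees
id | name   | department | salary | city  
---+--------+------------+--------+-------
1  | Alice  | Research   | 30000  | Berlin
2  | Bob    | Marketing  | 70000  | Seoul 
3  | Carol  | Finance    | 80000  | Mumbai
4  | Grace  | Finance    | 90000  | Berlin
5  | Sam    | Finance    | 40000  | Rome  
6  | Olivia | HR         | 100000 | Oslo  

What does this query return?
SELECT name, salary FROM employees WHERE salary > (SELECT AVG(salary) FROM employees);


Subquery: AVG(salary) = 68333.33
Filtering: salary > 68333.33
  Bob (70000) -> MATCH
  Carol (80000) -> MATCH
  Grace (90000) -> MATCH
  Olivia (100000) -> MATCH


4 rows:
Bob, 70000
Carol, 80000
Grace, 90000
Olivia, 100000


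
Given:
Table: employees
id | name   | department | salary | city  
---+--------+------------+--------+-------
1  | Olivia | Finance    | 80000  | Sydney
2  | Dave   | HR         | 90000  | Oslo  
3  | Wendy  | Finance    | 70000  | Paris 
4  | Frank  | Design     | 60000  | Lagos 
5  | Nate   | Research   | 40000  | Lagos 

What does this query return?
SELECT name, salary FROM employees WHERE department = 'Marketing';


Filtering: department = 'Marketing'
Matching rows: 0

Empty result set (0 rows)


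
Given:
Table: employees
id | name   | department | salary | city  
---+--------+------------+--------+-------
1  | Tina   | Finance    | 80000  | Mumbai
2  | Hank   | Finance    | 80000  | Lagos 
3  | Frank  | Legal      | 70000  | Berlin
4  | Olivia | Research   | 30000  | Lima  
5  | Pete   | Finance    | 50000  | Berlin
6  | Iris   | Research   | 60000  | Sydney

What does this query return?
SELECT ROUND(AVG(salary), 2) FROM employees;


SUM(salary) = 370000
COUNT = 6
ROUND(AVG, 2) = ROUND(370000 / 6, 2) = 61666.67

61666.67


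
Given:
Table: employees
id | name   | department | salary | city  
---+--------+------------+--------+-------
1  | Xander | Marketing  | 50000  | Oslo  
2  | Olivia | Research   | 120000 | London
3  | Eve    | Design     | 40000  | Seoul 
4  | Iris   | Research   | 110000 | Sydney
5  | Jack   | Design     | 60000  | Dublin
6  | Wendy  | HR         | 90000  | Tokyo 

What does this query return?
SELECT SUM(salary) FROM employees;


SUM(salary) = 50000 + 120000 + 40000 + 110000 + 60000 + 90000 = 470000

470000


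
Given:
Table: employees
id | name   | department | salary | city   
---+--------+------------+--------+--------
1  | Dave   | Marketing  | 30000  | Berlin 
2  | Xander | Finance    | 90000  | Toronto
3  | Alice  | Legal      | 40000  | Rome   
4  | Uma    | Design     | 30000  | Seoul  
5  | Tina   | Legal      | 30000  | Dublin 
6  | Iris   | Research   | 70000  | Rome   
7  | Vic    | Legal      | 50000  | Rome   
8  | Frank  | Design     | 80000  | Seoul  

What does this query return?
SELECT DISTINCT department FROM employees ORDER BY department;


All 'department' values (row order): Marketing, Finance, Legal, Design, Legal, Research, Legal, Design
Removing duplicates leaves 5 unique value(s).

5 values:
Design
Finance
Legal
Marketing
Research


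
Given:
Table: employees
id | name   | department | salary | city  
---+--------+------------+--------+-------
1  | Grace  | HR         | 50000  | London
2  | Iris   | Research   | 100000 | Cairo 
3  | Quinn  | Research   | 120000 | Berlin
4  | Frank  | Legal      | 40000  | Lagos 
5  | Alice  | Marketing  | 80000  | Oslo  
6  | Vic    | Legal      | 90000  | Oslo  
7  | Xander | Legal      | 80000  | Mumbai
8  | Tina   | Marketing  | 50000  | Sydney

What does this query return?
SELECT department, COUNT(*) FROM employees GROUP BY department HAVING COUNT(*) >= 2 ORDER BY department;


Groups with count >= 2:
  Legal: 3 -> PASS
  Marketing: 2 -> PASS
  Research: 2 -> PASS
  HR: 1 -> filtered out


3 groups:
Legal, 3
Marketing, 2
Research, 2


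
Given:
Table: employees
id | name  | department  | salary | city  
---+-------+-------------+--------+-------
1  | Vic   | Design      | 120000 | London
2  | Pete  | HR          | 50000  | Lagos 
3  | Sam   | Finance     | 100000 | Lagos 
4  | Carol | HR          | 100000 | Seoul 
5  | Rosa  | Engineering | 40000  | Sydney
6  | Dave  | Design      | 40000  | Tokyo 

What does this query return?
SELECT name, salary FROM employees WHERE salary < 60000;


Filtering: salary < 60000
Matching: 3 rows

3 rows:
Pete, 50000
Rosa, 40000
Dave, 40000


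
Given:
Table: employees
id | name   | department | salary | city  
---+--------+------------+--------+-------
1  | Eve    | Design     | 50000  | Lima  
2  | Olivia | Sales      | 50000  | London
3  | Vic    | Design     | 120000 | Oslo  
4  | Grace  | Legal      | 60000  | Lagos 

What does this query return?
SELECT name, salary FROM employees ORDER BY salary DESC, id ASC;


Sorting by salary DESC, then id ASC for ties

4 rows:
Vic, 120000
Grace, 60000
Eve, 50000
Olivia, 50000


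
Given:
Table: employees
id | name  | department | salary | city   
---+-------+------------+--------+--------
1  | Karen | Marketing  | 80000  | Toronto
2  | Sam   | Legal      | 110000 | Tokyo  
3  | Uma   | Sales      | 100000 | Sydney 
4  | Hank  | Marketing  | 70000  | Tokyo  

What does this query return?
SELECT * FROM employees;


SELECT * returns all 4 rows with all columns

4 rows:
1, Karen, Marketing, 80000, Toronto
2, Sam, Legal, 110000, Tokyo
3, Uma, Sales, 100000, Sydney
4, Hank, Marketing, 70000, Tokyo


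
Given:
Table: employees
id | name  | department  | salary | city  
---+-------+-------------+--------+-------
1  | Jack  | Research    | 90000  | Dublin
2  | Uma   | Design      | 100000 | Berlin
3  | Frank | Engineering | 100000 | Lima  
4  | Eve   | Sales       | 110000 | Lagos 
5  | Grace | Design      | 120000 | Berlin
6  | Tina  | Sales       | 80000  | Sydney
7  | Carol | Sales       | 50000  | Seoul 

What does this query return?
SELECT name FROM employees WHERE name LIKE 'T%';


LIKE 'T%' matches names starting with 'T'
Matching: 1

1 rows:
Tina


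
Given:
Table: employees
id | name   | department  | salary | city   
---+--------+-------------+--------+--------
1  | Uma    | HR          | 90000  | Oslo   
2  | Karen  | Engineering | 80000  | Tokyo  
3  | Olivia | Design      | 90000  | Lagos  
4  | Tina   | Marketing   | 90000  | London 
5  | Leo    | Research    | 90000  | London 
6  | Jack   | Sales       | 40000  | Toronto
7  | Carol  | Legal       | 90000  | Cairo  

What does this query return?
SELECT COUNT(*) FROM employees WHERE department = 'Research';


Counting rows where department = 'Research'
  Leo -> MATCH


1


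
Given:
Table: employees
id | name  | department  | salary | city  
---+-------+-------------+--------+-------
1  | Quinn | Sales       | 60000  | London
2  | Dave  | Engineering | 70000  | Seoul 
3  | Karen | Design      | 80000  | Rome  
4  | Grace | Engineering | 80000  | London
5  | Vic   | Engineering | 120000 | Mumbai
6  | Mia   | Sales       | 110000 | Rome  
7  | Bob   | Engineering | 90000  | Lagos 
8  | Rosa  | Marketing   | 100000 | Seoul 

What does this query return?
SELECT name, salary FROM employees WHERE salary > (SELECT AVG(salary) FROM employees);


Subquery: AVG(salary) = 88750.0
Filtering: salary > 88750.0
  Vic (120000) -> MATCH
  Mia (110000) -> MATCH
  Bob (90000) -> MATCH
  Rosa (100000) -> MATCH


4 rows:
Vic, 120000
Mia, 110000
Bob, 90000
Rosa, 100000


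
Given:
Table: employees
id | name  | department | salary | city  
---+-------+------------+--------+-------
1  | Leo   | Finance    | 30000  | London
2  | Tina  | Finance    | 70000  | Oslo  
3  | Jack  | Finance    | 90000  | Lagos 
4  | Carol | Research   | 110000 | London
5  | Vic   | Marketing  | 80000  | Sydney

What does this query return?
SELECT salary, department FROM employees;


Projecting columns: salary, department

5 rows:
30000, Finance
70000, Finance
90000, Finance
110000, Research
80000, Marketing


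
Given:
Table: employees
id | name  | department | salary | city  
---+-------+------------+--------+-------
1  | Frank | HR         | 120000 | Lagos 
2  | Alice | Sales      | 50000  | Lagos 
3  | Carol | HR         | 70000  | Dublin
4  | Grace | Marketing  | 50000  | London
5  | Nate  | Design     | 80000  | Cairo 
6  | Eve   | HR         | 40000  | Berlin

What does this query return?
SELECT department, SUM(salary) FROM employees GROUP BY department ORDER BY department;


Summing salary within each department:
  Design: 80000 = 80000
  HR: 120000 + 70000 + 40000 = 230000
  Marketing: 50000 = 50000
  Sales: 50000 = 50000


4 groups:
Design, 80000
HR, 230000
Marketing, 50000
Sales, 50000


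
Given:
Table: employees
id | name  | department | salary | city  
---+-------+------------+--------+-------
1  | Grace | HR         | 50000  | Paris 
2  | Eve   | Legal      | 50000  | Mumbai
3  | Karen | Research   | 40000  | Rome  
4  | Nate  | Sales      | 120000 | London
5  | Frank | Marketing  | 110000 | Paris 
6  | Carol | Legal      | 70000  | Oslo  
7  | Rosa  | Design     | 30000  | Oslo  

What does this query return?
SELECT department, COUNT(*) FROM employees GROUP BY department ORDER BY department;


Assigning each row to its department group:
  Grace -> HR
  Eve -> Legal
  Karen -> Research
  Nate -> Sales
  Frank -> Marketing
  Carol -> Legal
  Rosa -> Design


6 groups:
Design, 1
HR, 1
Legal, 2
Marketing, 1
Research, 1
Sales, 1


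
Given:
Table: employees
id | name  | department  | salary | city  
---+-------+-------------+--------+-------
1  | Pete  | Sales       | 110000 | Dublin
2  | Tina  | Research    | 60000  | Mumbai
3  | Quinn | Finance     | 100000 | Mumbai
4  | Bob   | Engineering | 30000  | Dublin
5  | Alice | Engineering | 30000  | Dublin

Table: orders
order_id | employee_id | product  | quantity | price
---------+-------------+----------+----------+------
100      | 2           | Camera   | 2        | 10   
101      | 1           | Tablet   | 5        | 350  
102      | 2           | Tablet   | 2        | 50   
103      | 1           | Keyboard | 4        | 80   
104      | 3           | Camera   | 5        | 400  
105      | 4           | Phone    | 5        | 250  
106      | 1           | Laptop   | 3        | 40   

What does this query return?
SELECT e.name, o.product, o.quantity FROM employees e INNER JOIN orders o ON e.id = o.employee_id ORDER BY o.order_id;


Joining employees.id = orders.employee_id:
  employee Tina (id=2) -> order Camera
  employee Pete (id=1) -> order Tablet
  employee Tina (id=2) -> order Tablet
  employee Pete (id=1) -> order Keyboard
  employee Quinn (id=3) -> order Camera
  employee Bob (id=4) -> order Phone
  employee Pete (id=1) -> order Laptop


7 rows:
Tina, Camera, 2
Pete, Tablet, 5
Tina, Tablet, 2
Pete, Keyboard, 4
Quinn, Camera, 5
Bob, Phone, 5
Pete, Laptop, 3


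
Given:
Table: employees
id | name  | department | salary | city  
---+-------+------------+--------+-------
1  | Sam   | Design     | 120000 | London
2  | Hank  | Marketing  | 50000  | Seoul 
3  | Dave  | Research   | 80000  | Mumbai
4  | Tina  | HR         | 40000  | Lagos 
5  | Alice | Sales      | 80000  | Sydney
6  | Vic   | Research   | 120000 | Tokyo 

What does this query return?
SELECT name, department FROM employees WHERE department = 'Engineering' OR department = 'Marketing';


Filtering: department = 'Engineering' OR 'Marketing'
Matching: 1 rows

1 rows:
Hank, Marketing


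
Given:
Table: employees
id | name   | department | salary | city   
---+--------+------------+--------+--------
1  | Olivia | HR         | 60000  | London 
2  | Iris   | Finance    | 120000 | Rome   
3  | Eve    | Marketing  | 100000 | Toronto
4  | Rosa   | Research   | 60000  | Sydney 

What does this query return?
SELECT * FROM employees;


SELECT * returns all 4 rows with all columns

4 rows:
1, Olivia, HR, 60000, London
2, Iris, Finance, 120000, Rome
3, Eve, Marketing, 100000, Toronto
4, Rosa, Research, 60000, Sydney


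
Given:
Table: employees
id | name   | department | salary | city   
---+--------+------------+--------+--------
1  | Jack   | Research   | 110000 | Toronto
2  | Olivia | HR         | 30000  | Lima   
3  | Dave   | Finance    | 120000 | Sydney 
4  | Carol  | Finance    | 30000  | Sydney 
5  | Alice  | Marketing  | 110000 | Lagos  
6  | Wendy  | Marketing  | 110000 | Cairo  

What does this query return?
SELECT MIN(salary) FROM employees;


Salaries: 110000, 30000, 120000, 30000, 110000, 110000
MIN = 30000

30000


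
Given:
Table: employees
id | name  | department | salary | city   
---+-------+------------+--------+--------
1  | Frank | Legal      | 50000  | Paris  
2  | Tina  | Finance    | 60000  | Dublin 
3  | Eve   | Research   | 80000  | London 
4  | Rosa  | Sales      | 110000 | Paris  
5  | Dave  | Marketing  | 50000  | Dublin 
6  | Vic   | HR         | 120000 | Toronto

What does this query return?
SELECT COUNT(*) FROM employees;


COUNT(*) counts all rows

6


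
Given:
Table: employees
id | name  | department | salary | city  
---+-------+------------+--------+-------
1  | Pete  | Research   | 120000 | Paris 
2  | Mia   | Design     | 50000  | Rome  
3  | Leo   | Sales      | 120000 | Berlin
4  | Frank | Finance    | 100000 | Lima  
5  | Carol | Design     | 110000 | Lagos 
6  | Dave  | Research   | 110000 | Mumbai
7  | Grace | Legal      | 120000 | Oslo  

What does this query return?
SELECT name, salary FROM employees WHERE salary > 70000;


Filtering: salary > 70000
Matching: 6 rows

6 rows:
Pete, 120000
Leo, 120000
Frank, 100000
Carol, 110000
Dave, 110000
Grace, 120000


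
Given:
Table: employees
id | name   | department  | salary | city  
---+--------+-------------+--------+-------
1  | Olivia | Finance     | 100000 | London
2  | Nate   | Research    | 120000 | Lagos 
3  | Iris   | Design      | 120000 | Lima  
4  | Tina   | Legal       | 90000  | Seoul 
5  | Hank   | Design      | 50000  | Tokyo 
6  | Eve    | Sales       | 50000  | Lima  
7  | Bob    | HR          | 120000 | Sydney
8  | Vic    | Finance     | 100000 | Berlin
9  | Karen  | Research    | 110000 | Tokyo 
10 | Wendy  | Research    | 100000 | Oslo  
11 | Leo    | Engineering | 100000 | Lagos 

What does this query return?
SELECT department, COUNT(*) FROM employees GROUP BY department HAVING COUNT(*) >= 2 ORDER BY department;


Groups with count >= 2:
  Design: 2 -> PASS
  Finance: 2 -> PASS
  Research: 3 -> PASS
  Engineering: 1 -> filtered out
  HR: 1 -> filtered out
  Legal: 1 -> filtered out
  Sales: 1 -> filtered out


3 groups:
Design, 2
Finance, 2
Research, 3


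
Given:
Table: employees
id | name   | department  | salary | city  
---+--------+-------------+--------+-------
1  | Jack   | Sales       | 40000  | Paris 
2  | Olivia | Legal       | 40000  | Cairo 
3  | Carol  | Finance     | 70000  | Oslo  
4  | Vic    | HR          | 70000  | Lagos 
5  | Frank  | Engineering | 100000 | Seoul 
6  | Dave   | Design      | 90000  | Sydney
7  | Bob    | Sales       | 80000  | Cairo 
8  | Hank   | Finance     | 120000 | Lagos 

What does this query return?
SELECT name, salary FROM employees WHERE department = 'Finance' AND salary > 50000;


Filtering: department = 'Finance' AND salary > 50000
Matching: 2 rows

2 rows:
Carol, 70000
Hank, 120000
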